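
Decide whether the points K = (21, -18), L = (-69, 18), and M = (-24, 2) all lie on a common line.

KL = (-90, 36), KM = (-45, 20).
If collinear, KM would be a scalar multiple of KL. But (-90)·(20) ≠ (36)·(-45) (difference -180), so they are not parallel; the points are not collinear.

No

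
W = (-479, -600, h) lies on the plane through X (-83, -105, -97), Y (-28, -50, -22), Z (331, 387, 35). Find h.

The plane through X, Y, Z has equation −29640x + 23790y + 4290z = -453960.
Substituting W: (4290)h + (-76440) = -453960, so h = -88.

-88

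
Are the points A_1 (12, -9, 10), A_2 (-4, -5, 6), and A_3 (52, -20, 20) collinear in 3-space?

No

A_1A_2 = (-16, 4, -4), A_1A_3 = (40, -11, 10).
A_1A_2 × A_1A_3 = (-4, 0, 16).
The cross product is nonzero, so the points do not lie on one line.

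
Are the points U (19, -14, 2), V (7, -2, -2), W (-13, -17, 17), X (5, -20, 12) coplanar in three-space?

A normal to the plane through U, V, W is n = UV × UW = (168, 308, 420).
The plane has equation n·P = -280. For X: n·X = -280.
Equal, so X lies in the plane and all four are coplanar.

Yes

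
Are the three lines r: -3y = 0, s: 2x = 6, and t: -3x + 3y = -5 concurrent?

The three lines meet at one point iff the augmented coefficient matrix [aᵢ bᵢ cᵢ] has rank < 3, i.e. its determinant vanishes.
Here the determinant is 24.
Nonzero, so no common point exists.

No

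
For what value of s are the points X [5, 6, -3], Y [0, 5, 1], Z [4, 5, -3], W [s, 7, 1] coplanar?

2

Normal to plane XYZ: n = (4, -4, 4); plane equation n·P = -16.
Requiring n·W = -16: (4)s + (-24) = -16.
So s = 2.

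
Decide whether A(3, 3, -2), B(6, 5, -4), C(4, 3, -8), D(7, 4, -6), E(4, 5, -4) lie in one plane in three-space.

No

The plane through A, B, C has normal n = AB × AC = (-12, 16, -2) and equation n·P = 16.
Checking the remaining points: n·D = -8, n·E = 40.
Since n·D = -8 ≠ 16, D is off the plane and the points are not all coplanar.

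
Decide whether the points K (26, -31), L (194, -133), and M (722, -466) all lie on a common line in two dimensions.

KL = (168, -102), KM = (696, -435).
Twice the signed area of △KLM is (168)(-435) − (-102)(696) = -2088.
The area is nonzero, so the three points are not collinear.

No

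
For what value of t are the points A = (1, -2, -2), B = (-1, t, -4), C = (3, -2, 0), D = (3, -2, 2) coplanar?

-2

The points are coplanar iff AB · (AC × AD) = 0.
Expanding, this is linear in t: (-4)t + (-8) = 0.
So t = -2.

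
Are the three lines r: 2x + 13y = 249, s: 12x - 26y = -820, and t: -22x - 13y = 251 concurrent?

Intersecting r and s: solving the 2×2 system gives (x, y) = (-161/8, 89/4).
Substitute into t: (-22)(-161/8) + (-13)(89/4) = 307/2.
But t requires 251 ≠ 307/2, so the three lines have no common point.

No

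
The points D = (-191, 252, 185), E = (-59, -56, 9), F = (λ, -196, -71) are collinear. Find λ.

Direction DE = (132, -308, -176). From the y-coordinate of F, the parameter along the line is τ = (-196 − 252)/(-308) = 16/11.
Then λ = (-191) + 16/11·(132) = 1.

1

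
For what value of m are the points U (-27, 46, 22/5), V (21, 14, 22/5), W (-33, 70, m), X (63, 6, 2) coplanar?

Coplanarity ⇔ det[UV; UW; UX] = 0.
Expanding, this is linear in m: (-960)m + (1920) = 0.
So m = 2.

2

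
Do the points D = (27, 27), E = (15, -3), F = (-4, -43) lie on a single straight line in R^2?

DE = (-12, -30), DF = (-31, -70).
Twice the signed area of △DEF is (-12)(-70) − (-30)(-31) = -90.
The area is nonzero, so the three points are not collinear.

No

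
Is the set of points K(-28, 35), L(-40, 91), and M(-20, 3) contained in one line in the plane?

No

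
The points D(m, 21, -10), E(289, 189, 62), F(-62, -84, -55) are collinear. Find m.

73

Collinearity requires DE × DF = 0; each component is linear in m.
The y-component gives (-117)m + (8541) = 0, so m = 73.
The remaining components then also vanish.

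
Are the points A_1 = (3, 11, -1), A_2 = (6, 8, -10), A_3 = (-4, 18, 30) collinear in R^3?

No

A_1A_2 = (3, -3, -9), A_1A_3 = (-7, 7, 31).
A_1A_2 × A_1A_3 = (-30, -30, 0).
The cross product is nonzero, so the points do not lie on one line.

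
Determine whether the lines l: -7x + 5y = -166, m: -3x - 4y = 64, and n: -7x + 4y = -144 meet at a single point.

Yes

Lines aᵢx + bᵢy = cᵢ with pairwise distinct directions are concurrent exactly when det[aᵢ bᵢ cᵢ] = 0.
Here the determinant is 0.
It vanishes, so the lines are concurrent at (8, -22).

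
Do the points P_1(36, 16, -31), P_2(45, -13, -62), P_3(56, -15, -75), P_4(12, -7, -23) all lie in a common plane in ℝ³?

With P_1 as base: P_1P_2 = (9, -29, -31), P_1P_3 = (20, -31, -44), P_1P_4 = (-24, -23, 8).
P_1P_3 × P_1P_4 = (-1260, 896, -1204).
P_1P_2 · (P_1P_3 × P_1P_4) = 0.
The scalar triple product vanishes, so the four points are coplanar.

Yes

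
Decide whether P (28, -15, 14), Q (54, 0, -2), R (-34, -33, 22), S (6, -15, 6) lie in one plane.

Yes

A normal to the plane through P, Q, R is n = PQ × PR = (-168, 784, 462).
The plane has equation n·X = -9996. For S: n·S = -9996.
Equal, so S lies in the plane and all four are coplanar.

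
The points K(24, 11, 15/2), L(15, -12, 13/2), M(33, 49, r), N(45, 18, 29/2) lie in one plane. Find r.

The points are coplanar iff KL · (KM × KN) = 0.
Expanding, this is linear in r: (-420)r + (2940) = 0.
So r = 7.

7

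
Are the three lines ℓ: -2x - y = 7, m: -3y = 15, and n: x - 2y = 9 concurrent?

Yes

Intersecting ℓ and m: solving the 2×2 system gives (x, y) = (-1, -5).
Substitute into n: (1)(-1) + (-2)(-5) = 9.
This equals 9, so (-1, -5) lies on all three lines and they are concurrent.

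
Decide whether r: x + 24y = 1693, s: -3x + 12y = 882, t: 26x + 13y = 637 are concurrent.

No

The three lines meet at one point iff the augmented coefficient matrix [aᵢ bᵢ cᵢ] has rank < 3, i.e. its determinant vanishes.
Here the determinant is -1833.
Nonzero, so no common point exists.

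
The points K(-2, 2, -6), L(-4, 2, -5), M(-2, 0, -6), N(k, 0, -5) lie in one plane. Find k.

-4

Normal to plane KLM: n = (2, 0, 4); plane equation n·P = -28.
Requiring n·N = -28: (2)k + (-20) = -28.
So k = -4.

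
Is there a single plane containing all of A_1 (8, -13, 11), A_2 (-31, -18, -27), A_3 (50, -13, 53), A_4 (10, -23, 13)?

The four points are coplanar iff the 3×3 determinant with rows A_1A_2, A_1A_3, A_1A_4 is zero.
Rows: (-39, -5, -38), (42, 0, 42), (2, -10, 2).
Expanding along the first row: (-39)(420) − (-5)(0) + (-38)(-420) = -420.
Nonzero ⇒ not coplanar.

No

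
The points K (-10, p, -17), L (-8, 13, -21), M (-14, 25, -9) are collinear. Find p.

17

Collinearity requires KL × KM = 0; each component is linear in p.
The x-component gives (-12)p + (204) = 0, so p = 17.
The remaining components then also vanish.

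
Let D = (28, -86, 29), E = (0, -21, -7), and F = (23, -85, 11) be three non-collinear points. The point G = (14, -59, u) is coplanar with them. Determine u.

5

Coplanarity requires DE · (DF × DG) = 0.
DE = (-28, 65, -36), DF = (-5, 1, -18); the triple product is linear in u with coefficient 297 and constant term -1485.
Setting it to zero: u = 5.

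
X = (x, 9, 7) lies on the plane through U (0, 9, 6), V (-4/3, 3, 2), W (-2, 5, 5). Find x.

The plane through U, V, W has equation −10x + (20/3)y − (20/3)z = 20.
Substituting X: (-10)x + (40/3) = 20, so x = -2/3.

-2/3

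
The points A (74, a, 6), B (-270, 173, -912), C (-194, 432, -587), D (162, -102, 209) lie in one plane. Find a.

15

The points are coplanar iff AB · (AC × AD) = 0.
Expanding, this is linear in a: (-55204)a + (828060) = 0.
So a = 15.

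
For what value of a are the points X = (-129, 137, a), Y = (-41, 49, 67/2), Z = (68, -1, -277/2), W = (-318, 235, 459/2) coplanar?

-45/2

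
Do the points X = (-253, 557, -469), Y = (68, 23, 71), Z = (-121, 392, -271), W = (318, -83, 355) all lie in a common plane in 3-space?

Yes

With X as base: XY = (321, -534, 540), XZ = (132, -165, 198), XW = (571, -640, 824).
XZ × XW = (-9240, 4290, 9735).
XY · (XZ × XW) = 0.
The scalar triple product vanishes, so the four points are coplanar.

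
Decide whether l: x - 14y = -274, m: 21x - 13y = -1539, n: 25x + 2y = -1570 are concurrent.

Yes

Intersecting l and m: solving the 2×2 system gives (x, y) = (-64, 15).
Substitute into n: (25)(-64) + (2)(15) = -1570.
This equals -1570, so (-64, 15) lies on all three lines and they are concurrent.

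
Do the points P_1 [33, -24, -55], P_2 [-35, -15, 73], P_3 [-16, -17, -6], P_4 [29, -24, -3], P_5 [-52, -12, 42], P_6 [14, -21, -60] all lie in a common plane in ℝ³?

Yes

The plane through P_1, P_2, P_3 has normal n = P_1P_2 × P_1P_3 = (-455, -2940, -35) and equation n·P = 57470.
Checking the remaining points: n·P_4 = 57470, n·P_5 = 57470, n·P_6 = 57470.
All equal 57470, so all 6 points lie in one plane.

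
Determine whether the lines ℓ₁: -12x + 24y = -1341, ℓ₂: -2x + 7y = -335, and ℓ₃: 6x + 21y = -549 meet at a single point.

Intersecting ℓ₁ and ℓ₂: solving the 2×2 system gives (x, y) = (449/12, -223/6).
Substitute into ℓ₃: (6)(449/12) + (21)(-223/6) = -556.
But ℓ₃ requires -549 ≠ -556, so the three lines have no common point.

No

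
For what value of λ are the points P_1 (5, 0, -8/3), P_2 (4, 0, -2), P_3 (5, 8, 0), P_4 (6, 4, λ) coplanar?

-2

Normal to plane P_1P_2P_3: n = (-16/3, 8/3, -8); plane equation n·P = -16/3.
Requiring n·P_4 = -16/3: (-8)λ + (-64/3) = -16/3.
So λ = -2.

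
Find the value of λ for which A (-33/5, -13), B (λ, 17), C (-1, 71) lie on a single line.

-23/5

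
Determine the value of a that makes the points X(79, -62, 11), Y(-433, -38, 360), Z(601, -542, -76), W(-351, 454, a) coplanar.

The points are coplanar iff XY · (XZ × XW) = 0.
Expanding, this is linear in a: (233232)a + (-2682168) = 0.
So a = 23/2.

23/2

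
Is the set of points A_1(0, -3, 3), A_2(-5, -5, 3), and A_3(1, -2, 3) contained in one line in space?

A_1A_2 = (-5, -2, 0), A_1A_3 = (1, 1, 0).
A_1A_2 × A_1A_3 = (0, 0, -3).
The cross product is nonzero, so the points do not lie on one line.

No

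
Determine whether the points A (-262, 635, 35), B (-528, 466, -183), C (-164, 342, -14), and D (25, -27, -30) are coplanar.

No

A normal to the plane through A, B, C is n = AB × AC = (-55593, -34398, 94500).
The plane has equation n·P = -3969864. For D: n·D = -3296079.
-3296079 ≠ -3969864, so D is off the plane.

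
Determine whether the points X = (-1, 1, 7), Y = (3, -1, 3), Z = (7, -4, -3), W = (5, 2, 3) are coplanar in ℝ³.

No

A normal to the plane through X, Y, Z is n = XY × XZ = (0, 8, -4).
The plane has equation n·P = -20. For W: n·W = 4.
4 ≠ -20, so W is off the plane.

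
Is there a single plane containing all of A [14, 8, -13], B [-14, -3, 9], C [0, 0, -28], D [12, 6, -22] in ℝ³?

No

With A as base: AB = (-28, -11, 22), AC = (-14, -8, -15), AD = (-2, -2, -9).
AC × AD = (42, -96, 12).
AB · (AC × AD) = 144.
Since 144 ≠ 0, the four points are not coplanar.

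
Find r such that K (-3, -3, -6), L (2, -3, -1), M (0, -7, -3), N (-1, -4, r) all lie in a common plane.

-4

Coplanarity ⇔ det[KL; KM; KN] = 0.
Expanding, this is linear in r: (-20)r + (-80) = 0.
So r = -4.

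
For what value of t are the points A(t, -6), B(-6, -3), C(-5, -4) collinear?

The three points are collinear iff det[AB; AC] = 0.
This determinant is linear in t: (1)t + (3) = 0, so t = -3.

-3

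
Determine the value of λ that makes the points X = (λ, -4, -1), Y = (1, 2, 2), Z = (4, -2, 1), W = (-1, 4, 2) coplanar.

The points are coplanar iff XY · (XZ × XW) = 0.
Expanding, this is linear in λ: (-2)λ + (8) = 0.
So λ = 4.

4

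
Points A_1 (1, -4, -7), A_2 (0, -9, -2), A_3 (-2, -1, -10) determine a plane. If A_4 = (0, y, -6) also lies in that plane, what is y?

-5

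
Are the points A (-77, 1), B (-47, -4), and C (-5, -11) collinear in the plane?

Yes

AB = (30, -5), AC = (72, -12).
Checking proportionality: AC = 12/5·AB, so the vectors are parallel and the points are collinear.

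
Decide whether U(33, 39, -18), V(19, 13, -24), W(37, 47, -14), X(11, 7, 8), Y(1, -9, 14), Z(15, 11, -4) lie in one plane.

The plane through U, V, W has normal n = UV × UW = (-56, 32, -8) and equation n·P = -456.
Checking the remaining points: n·X = -456, n·Y = -456, n·Z = -456.
All equal -456, so all 6 points lie in one plane.

Yes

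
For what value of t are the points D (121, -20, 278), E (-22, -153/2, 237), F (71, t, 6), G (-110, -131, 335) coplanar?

3/2

Coplanarity ⇔ det[DE; DF; DG] = 0.
Expanding, this is linear in t: (-17622)t + (26433) = 0.
So t = 3/2.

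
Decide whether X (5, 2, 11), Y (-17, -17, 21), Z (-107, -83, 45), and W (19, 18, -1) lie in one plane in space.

Yes

With X as base: XY = (-22, -19, 10), XZ = (-112, -85, 34), XW = (14, 16, -12).
XZ × XW = (476, -868, -602).
XY · (XZ × XW) = 0.
The scalar triple product vanishes, so the four points are coplanar.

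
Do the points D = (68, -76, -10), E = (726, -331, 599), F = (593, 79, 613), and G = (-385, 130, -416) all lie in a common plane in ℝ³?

No

The four points are coplanar iff the 3×3 determinant with rows DE, DF, DG is zero.
Rows: (658, -255, 609), (525, 155, 623), (-453, 206, -406).
Expanding along the first row: (658)(-191268) − (-255)(69069) + (609)(178365) = 382536.
Nonzero ⇒ not coplanar.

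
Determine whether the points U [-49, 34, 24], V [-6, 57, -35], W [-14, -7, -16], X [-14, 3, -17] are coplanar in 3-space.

No

The four points are coplanar iff the 3×3 determinant with rows UV, UW, UX is zero.
Rows: (43, 23, -59), (35, -41, -40), (35, -31, -41).
Expanding along the first row: (43)(441) − (23)(-35) + (-59)(350) = -882.
Nonzero ⇒ not coplanar.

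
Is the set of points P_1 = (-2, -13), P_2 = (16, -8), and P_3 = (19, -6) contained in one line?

P_1P_2 = (18, 5), P_1P_3 = (21, 7).
Twice the signed area of △P_1P_2P_3 is (18)(7) − (5)(21) = 21.
The area is nonzero, so the three points are not collinear.

No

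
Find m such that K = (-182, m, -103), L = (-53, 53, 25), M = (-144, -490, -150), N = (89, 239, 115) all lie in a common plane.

-283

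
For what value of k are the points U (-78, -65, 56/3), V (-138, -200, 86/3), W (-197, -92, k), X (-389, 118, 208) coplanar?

76

Coplanarity ⇔ det[UV; UW; UX] = 0.
Expanding, this is linear in k: (52965)k + (-4025340) = 0.
So k = 76.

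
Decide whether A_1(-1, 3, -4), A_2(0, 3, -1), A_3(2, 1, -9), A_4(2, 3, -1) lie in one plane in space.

The four points are coplanar iff the 3×3 determinant with rows A_1A_2, A_1A_3, A_1A_4 is zero.
Rows: (1, 0, 3), (3, -2, -5), (3, 0, 3).
Expanding along the first row: (1)(-6) − (0)(24) + (3)(6) = 12.
Nonzero ⇒ not coplanar.

No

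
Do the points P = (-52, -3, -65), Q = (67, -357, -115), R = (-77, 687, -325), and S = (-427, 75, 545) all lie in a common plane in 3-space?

The four points are coplanar iff the 3×3 determinant with rows PQ, PR, PS is zero.
Rows: (119, -354, -50), (-25, 690, -260), (-375, 78, 610).
Expanding along the first row: (119)(441180) − (-354)(-112750) + (-50)(256800) = -253080.
Nonzero ⇒ not coplanar.

No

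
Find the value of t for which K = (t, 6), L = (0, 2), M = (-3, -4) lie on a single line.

2

The three points are collinear iff det[KL; KM] = 0.
This determinant is linear in t: (6)t + (-12) = 0, so t = 2.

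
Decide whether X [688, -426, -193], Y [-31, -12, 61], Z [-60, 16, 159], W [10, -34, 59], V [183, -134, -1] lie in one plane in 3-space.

No

The plane through X, Y, Z has normal n = XY × XZ = (33460, 63096, -8126) and equation n·P = -2290098.
Checking the remaining points: n·W = -2290098, n·V = -2323558.
Since n·V = -2323558 ≠ -2290098, V is off the plane and the points are not all coplanar.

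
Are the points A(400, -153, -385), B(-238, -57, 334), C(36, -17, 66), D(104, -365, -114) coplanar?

No

With A as base: AB = (-638, 96, 719), AC = (-364, 136, 451), AD = (-296, -212, 271).
AC × AD = (132468, -34852, 117424).
AB · (AC × AD) = -3432520.
Since -3432520 ≠ 0, the four points are not coplanar.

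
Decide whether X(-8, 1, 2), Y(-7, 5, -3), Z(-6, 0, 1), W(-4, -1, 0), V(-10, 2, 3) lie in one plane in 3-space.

Yes

The plane through X, Y, Z has normal n = XY × XZ = (-9, -9, -9) and equation n·P = 45.
Checking the remaining points: n·W = 45, n·V = 45.
All equal 45, so all 5 points lie in one plane.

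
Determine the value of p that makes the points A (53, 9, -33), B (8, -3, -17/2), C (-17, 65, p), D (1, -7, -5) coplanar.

The points are coplanar iff AB · (AC × AD) = 0.
Expanding, this is linear in p: (-96)p + (1536) = 0.
So p = 16.

16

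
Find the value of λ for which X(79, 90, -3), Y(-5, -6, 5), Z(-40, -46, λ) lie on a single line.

Direction XY = (-84, -96, 8). From the x-coordinate of Z, the parameter along the line is τ = (-40 − 79)/(-84) = 17/12.
Then λ = (-3) + 17/12·(8) = 25/3.

25/3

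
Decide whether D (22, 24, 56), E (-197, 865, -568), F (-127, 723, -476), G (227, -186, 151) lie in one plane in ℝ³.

A normal to the plane through D, E, F is n = DE × DF = (-11236, -23532, -27772).
The plane has equation n·P = -2367192. For G: n·G = -2367192.
Equal, so G lies in the plane and all four are coplanar.

Yes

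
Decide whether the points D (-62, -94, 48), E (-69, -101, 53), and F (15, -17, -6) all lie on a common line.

DE = (-7, -7, 5), DF = (77, 77, -54).
DE × DF = (-7, 7, 0).
The cross product is nonzero, so the points do not lie on one line.

No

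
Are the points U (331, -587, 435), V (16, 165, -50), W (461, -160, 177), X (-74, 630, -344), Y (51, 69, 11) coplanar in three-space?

No

The plane through U, V, W has normal n = UV × UW = (13079, -144320, -232265) and equation n·P = -11990286.
Checking the remaining points: n·X = -11990286, n·Y = -11845966.
Since n·Y = -11845966 ≠ -11990286, Y is off the plane and the points are not all coplanar.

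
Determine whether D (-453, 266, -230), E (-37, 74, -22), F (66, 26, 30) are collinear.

DE = (416, -192, 208), DF = (519, -240, 260).
DE × DF = (0, -208, -192).
The cross product is nonzero, so the points do not lie on one line.

No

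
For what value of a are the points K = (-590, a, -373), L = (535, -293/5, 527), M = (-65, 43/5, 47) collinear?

337/5

Direction LM = (-600, 336/5, -480). From the x-coordinate of K, the parameter along the line is τ = (-590 − 535)/(-600) = 15/8.
Then a = (-293/5) + 15/8·(336/5) = 337/5.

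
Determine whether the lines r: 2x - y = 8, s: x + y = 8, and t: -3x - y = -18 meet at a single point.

Lines aᵢx + bᵢy = cᵢ with pairwise distinct directions are concurrent exactly when det[aᵢ bᵢ cᵢ] = 0.
Here the determinant is 2.
Nonzero, so no common point exists.

No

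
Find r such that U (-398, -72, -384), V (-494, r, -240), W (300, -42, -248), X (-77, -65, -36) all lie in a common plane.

-80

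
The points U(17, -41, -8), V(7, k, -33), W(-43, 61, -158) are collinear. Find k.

-24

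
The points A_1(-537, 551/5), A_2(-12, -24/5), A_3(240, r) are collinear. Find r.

-60

Collinearity: (A_3 − A_1) must be parallel to (A_2 − A_1) = (525, -115).
Cross-multiplying the components: (r − 551/5)·(525) = (777)·(-115).
Solving gives r = -60.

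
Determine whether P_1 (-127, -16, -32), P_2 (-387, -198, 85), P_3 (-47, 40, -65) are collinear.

No

P_1P_2 = (-260, -182, 117), P_1P_3 = (80, 56, -33).
P_1P_2 × P_1P_3 = (-546, 780, 0).
The cross product is nonzero, so the points do not lie on one line.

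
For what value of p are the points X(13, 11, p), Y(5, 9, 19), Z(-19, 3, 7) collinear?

Collinearity requires XY × XZ = 0; each component is linear in p.
The x-component gives (-6)p + (138) = 0, so p = 23.
The remaining components then also vanish.

23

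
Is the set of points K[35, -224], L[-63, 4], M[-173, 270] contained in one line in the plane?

KL = (-98, 228), KM = (-208, 494).
Twice the signed area of △KLM is (-98)(494) − (228)(-208) = -988.
The area is nonzero, so the three points are not collinear.

No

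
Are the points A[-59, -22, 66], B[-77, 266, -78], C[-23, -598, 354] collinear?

Yes

AB = (-18, 288, -144), AC = (36, -576, 288).
AB × AC = (0, 0, 0).
The cross product vanishes, so the three points are collinear.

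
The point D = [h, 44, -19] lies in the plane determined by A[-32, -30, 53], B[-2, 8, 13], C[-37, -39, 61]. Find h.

Coplanarity requires AB · (AC × AD) = 0.
AB = (30, 38, -40), AC = (-5, -9, 8); the triple product is linear in h with coefficient -56 and constant term 1008.
Setting it to zero: h = 18.

18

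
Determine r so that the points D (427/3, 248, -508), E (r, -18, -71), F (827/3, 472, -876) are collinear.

Collinearity requires DE × DF = 0; each component is linear in r.
The y-component gives (368)r + (5888) = 0, so r = -16.
The remaining components then also vanish.

-16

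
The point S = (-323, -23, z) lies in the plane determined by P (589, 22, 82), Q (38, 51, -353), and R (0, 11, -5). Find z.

The plane through P, Q, R has equation −7308x + 208278y + 23142z = 2175348.
Substituting S: (23142)z + (-2429910) = 2175348, so z = 199.

199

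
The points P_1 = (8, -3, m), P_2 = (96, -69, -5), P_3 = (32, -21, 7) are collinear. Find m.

Direction P_2P_3 = (-64, 48, 12). From the x-coordinate of P_1, the parameter along the line is τ = (8 − 96)/(-64) = 11/8.
Then m = (-5) + 11/8·(12) = 23/2.

23/2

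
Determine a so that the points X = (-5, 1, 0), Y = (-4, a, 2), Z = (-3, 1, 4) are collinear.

1

Collinearity requires XY × XZ = 0; each component is linear in a.
The x-component gives (4)a + (-4) = 0, so a = 1.
The remaining components then also vanish.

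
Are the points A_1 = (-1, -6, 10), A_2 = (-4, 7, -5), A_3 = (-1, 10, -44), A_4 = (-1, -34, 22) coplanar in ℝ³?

A normal to the plane through A_1, A_2, A_3 is n = A_1A_2 × A_1A_3 = (-462, -162, -48).
The plane has equation n·P = 954. For A_4: n·A_4 = 4914.
4914 ≠ 954, so A_4 is off the plane.

No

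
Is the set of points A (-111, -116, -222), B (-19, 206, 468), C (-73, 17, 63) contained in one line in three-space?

AB = (92, 322, 690), AC = (38, 133, 285).
Each component of AC is 19/46 times the corresponding component of AB, so AC = 19/46·AB and the points are collinear.

Yes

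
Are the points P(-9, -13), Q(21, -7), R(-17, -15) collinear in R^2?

PQ = (30, 6), PR = (-8, -2).
If collinear, PR would be a scalar multiple of PQ. But (30)·(-2) ≠ (6)·(-8) (difference -12), so they are not parallel; the points are not collinear.

No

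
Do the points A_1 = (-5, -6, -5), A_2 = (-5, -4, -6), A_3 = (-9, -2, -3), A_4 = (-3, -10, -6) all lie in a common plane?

No

The four points are coplanar iff the 3×3 determinant with rows A_1A_2, A_1A_3, A_1A_4 is zero.
Rows: (0, 2, -1), (-4, 4, 2), (2, -4, -1).
Expanding along the first row: (0)(4) − (2)(0) + (-1)(8) = -8.
Nonzero ⇒ not coplanar.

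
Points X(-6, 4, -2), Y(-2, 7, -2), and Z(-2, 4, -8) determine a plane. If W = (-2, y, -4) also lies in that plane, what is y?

6

The plane through X, Y, Z has equation −18x + 24y − 12z = 228.
Substituting W: (24)y + (84) = 228, so y = 6.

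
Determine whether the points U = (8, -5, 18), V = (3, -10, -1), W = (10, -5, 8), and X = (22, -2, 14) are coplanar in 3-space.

With U as base: UV = (-5, -5, -19), UW = (2, 0, -10), UX = (14, 3, -4).
UW × UX = (30, -132, 6).
UV · (UW × UX) = 396.
Since 396 ≠ 0, the four points are not coplanar.

No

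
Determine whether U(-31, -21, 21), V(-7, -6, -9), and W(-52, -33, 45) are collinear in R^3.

No

UV = (24, 15, -30), UW = (-21, -12, 24).
UV × UW = (0, 54, 27).
The cross product is nonzero, so the points do not lie on one line.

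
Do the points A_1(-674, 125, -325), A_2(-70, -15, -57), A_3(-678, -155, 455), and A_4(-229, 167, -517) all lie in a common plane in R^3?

No

The four points are coplanar iff the 3×3 determinant with rows A_1A_2, A_1A_3, A_1A_4 is zero.
Rows: (604, -140, 268), (-4, -280, 780), (445, 42, -192).
Expanding along the first row: (604)(21000) − (-140)(-346332) + (268)(124432) = -2454704.
Nonzero ⇒ not coplanar.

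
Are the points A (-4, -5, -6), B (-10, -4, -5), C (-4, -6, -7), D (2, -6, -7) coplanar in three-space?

Yes

The four points are coplanar iff the 3×3 determinant with rows AB, AC, AD is zero.
Rows: (-6, 1, 1), (0, -1, -1), (6, -1, -1).
Expanding along the first row: (-6)(0) − (1)(6) + (1)(6) = 0.
Zero determinant ⇒ coplanar.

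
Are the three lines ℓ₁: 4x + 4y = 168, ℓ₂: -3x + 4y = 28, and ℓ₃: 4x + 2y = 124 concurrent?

Lines aᵢx + bᵢy = cᵢ with pairwise distinct directions are concurrent exactly when det[aᵢ bᵢ cᵢ] = 0.
Here the determinant is 0.
It vanishes, so the lines are concurrent at (20, 22).

Yes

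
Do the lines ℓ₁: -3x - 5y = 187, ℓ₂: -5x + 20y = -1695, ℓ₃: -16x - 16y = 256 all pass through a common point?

The three lines meet at one point iff the augmented coefficient matrix [aᵢ bᵢ cᵢ] has rank < 3, i.e. its determinant vanishes.
Here the determinant is -1200.
Nonzero, so no common point exists.

No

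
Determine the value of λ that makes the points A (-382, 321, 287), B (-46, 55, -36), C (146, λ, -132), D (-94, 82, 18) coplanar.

-221

Coplanarity ⇔ det[AB; AC; AD] = 0.
Expanding, this is linear in λ: (2640)λ + (583440) = 0.
So λ = -221.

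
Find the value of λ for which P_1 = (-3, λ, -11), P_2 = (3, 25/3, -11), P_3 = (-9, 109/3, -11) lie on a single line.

67/3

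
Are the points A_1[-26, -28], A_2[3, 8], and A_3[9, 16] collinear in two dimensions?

No

A_1A_2 = (29, 36), A_1A_3 = (35, 44).
Twice the signed area of △A_1A_2A_3 is (29)(44) − (36)(35) = 16.
The area is nonzero, so the three points are not collinear.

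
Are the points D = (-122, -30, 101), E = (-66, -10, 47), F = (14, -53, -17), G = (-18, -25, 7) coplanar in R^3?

No

With D as base: DE = (56, 20, -54), DF = (136, -23, -118), DG = (104, 5, -94).
DF × DG = (2752, 512, 3072).
DE · (DF × DG) = -1536.
Since -1536 ≠ 0, the four points are not coplanar.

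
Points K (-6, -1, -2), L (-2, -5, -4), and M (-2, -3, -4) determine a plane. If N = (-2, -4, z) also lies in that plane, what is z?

-4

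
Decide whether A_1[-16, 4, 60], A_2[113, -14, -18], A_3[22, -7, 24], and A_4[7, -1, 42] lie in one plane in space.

With A_1 as base: A_1A_2 = (129, -18, -78), A_1A_3 = (38, -11, -36), A_1A_4 = (23, -5, -18).
A_1A_3 × A_1A_4 = (18, -144, 63).
A_1A_2 · (A_1A_3 × A_1A_4) = 0.
The scalar triple product vanishes, so the four points are coplanar.

Yes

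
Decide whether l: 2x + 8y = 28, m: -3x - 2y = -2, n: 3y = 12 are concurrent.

The three lines meet at one point iff the augmented coefficient matrix [aᵢ bᵢ cᵢ] has rank < 3, i.e. its determinant vanishes.
Here the determinant is 0.
It vanishes, so the lines are concurrent at (-2, 4).

Yes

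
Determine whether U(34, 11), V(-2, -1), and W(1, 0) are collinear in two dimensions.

UV = (-36, -12), UW = (-33, -11).
Checking proportionality: UW = 11/12·UV, so the vectors are parallel and the points are collinear.

Yes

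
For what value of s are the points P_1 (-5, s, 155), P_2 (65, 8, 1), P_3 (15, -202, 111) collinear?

Collinearity requires P_1P_2 × P_1P_3 = 0; each component is linear in s.
The x-component gives (-110)s + (-31460) = 0, so s = -286.
The remaining components then also vanish.

-286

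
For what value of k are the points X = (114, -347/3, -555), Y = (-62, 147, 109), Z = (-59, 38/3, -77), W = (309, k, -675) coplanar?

51

Normal to plane XYZ: n = (121024/3, -30744, 68564/3); plane equation n·P = -4529372.
Requiring n·W = -4529372: (-30744)k + (-2961428) = -4529372.
So k = 51.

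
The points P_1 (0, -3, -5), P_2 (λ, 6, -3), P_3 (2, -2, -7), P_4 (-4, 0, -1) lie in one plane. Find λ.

Normal to plane P_1P_3P_4: n = (10, 0, 10); plane equation n·P = -50.
Requiring n·P_2 = -50: (10)λ + (-30) = -50.
So λ = -2.

-2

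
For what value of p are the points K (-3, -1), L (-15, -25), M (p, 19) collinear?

7

Collinearity: (M − K) must be parallel to (L − K) = (-12, -24).
Cross-multiplying the components: (p − (-3))·(-24) = (20)·(-12).
Solving gives p = 7.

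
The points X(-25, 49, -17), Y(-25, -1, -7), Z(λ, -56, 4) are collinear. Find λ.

Collinearity requires XY × XZ = 0; each component is linear in λ.
The y-component gives (10)λ + (250) = 0, so λ = -25.
The remaining components then also vanish.

-25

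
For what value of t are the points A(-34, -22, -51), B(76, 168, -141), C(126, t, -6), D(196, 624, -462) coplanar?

58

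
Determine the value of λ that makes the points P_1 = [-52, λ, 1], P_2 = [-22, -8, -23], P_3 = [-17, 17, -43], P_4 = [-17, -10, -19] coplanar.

The points are coplanar iff P_1P_2 · (P_1P_3 × P_1P_4) = 0.
Expanding, this is linear in λ: (120)λ + (6000) = 0.
So λ = -50.

-50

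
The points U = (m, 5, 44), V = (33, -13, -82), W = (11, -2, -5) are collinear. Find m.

Collinearity requires UV × UW = 0; each component is linear in m.
The y-component gives (77)m + (231) = 0, so m = -3.
The remaining components then also vanish.

-3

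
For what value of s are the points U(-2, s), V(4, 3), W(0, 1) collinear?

0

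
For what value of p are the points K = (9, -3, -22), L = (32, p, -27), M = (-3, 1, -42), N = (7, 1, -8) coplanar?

-19

Coplanarity ⇔ det[KL; KM; KN] = 0.
Expanding, this is linear in p: (208)p + (3952) = 0.
So p = -19.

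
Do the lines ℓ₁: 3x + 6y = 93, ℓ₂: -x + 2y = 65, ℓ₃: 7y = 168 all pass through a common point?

Intersecting ℓ₁ and ℓ₂: solving the 2×2 system gives (x, y) = (-17, 24).
Substitute into ℓ₃: (0)(-17) + (7)(24) = 168.
This equals 168, so (-17, 24) lies on all three lines and they are concurrent.

Yes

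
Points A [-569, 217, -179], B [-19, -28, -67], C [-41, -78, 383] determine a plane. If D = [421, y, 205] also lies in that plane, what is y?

-248

Coplanarity requires AB · (AC × AD) = 0.
AB = (550, -245, 112), AC = (528, -295, 562); the triple product is linear in y with coefficient -249964 and constant term -61991072.
Setting it to zero: y = -248.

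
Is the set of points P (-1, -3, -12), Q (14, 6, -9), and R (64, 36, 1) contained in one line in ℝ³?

Yes

PQ = (15, 9, 3), PR = (65, 39, 13).
PQ × PR = (0, 0, 0).
The cross product vanishes, so the three points are collinear.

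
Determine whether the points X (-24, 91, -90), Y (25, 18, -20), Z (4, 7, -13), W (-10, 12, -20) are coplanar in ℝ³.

The four points are coplanar iff the 3×3 determinant with rows XY, XZ, XW is zero.
Rows: (49, -73, 70), (28, -84, 77), (14, -79, 70).
Expanding along the first row: (49)(203) − (-73)(882) + (70)(-1036) = 1813.
Nonzero ⇒ not coplanar.

No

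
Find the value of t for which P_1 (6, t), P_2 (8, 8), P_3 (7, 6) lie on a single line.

Collinearity: (P_1 − P_2) must be parallel to (P_3 − P_2) = (-1, -2).
Cross-multiplying the components: (t − 8)·(-1) = (-2)·(-2).
Solving gives t = 4.

4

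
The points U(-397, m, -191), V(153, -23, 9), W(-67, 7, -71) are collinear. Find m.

52

Direction VW = (-220, 30, -80). From the x-coordinate of U, the parameter along the line is τ = (-397 − 153)/(-220) = 5/2.
Then m = (-23) + 5/2·(30) = 52.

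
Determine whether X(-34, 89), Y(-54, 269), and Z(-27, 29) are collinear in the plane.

No

XY = (-20, 180), XZ = (7, -60).
det[XY; XZ] = (-20)(-60) − (180)(7) = -60.
The determinant is nonzero, so they are not collinear.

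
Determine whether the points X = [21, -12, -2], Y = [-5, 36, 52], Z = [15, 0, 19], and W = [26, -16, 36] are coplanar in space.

Yes

With X as base: XY = (-26, 48, 54), XZ = (-6, 12, 21), XW = (5, -4, 38).
XZ × XW = (540, 333, -36).
XY · (XZ × XW) = 0.
The scalar triple product vanishes, so the four points are coplanar.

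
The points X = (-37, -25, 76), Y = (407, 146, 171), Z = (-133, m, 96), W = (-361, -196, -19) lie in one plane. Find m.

Coplanarity ⇔ det[XY; XZ; XW] = 0.
Expanding, this is linear in m: (-11400)m + (125400) = 0.
So m = 11.

11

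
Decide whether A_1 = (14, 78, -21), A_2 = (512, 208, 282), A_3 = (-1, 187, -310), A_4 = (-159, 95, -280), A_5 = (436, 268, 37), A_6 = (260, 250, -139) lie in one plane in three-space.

The plane through A_1, A_2, A_3 has normal n = A_1A_2 × A_1A_3 = (-70597, 139377, 56232) and equation n·P = 8702176.
Checking the remaining points: n·A_4 = 8720778, n·A_5 = 8653328, n·A_6 = 8672782.
Since n·A_4 = 8720778 ≠ 8702176, A_4 is off the plane and the points are not all coplanar.

No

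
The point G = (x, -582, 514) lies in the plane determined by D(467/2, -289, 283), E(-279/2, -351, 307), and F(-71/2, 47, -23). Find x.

3/2

The plane through D, E, F has equation 10908x − 120594y − 142006z = -2789014.
Substituting G: (10908)x + (-2805376) = -2789014, so x = 3/2.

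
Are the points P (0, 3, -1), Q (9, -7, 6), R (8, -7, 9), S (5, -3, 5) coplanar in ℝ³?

The four points are coplanar iff the 3×3 determinant with rows PQ, PR, PS is zero.
Rows: (9, -10, 7), (8, -10, 10), (5, -6, 6).
Expanding along the first row: (9)(0) − (-10)(-2) + (7)(2) = -6.
Nonzero ⇒ not coplanar.

No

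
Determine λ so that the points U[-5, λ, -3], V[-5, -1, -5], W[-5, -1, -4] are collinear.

Collinearity requires UV × UW = 0; each component is linear in λ.
The x-component gives (-1)λ + (-1) = 0, so λ = -1.
The remaining components then also vanish.

-1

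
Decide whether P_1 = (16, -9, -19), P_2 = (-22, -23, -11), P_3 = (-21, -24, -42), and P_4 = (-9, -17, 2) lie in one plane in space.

With P_1 as base: P_1P_2 = (-38, -14, 8), P_1P_3 = (-37, -15, -23), P_1P_4 = (-25, -8, 21).
P_1P_3 × P_1P_4 = (-499, 1352, -79).
P_1P_2 · (P_1P_3 × P_1P_4) = -598.
Since -598 ≠ 0, the four points are not coplanar.

No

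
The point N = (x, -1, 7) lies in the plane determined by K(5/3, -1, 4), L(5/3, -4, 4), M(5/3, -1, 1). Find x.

5/3

Coplanarity requires KL · (KM × KN) = 0.
KL = (0, -3, 0), KM = (0, 0, -3); the triple product is linear in x with coefficient 9 and constant term -15.
Setting it to zero: x = 5/3.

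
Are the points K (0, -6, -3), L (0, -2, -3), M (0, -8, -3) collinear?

Yes

KL = (0, 4, 0), KM = (0, -2, 0).
Each component of KM is -1/2 times the corresponding component of KL, so KM = -1/2·KL and the points are collinear.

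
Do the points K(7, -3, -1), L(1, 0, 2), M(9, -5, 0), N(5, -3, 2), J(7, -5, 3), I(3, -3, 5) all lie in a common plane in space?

The plane through K, L, M has normal n = KL × KM = (9, 12, 6) and equation n·P = 21.
Checking the remaining points: n·N = 21, n·J = 21, n·I = 21.
All equal 21, so all 6 points lie in one plane.

Yes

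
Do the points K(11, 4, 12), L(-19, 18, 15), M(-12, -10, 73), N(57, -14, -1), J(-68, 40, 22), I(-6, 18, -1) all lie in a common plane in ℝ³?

No

The plane through K, L, M has normal n = KL × KM = (896, 1761, 742) and equation n·P = 25804.
Checking the remaining points: n·N = 25676, n·J = 25836, n·I = 25580.
Since n·N = 25676 ≠ 25804, N is off the plane and the points are not all coplanar.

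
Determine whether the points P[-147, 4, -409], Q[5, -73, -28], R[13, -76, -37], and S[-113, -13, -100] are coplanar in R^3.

No

With P as base: PQ = (152, -77, 381), PR = (160, -80, 372), PS = (34, -17, 309).
PR × PS = (-18396, -36792, 0).
PQ · (PR × PS) = 36792.
Since 36792 ≠ 0, the four points are not coplanar.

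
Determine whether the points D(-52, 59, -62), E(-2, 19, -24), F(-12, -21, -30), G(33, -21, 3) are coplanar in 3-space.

Yes

With D as base: DE = (50, -40, 38), DF = (40, -80, 32), DG = (85, -80, 65).
DF × DG = (-2640, 120, 3600).
DE · (DF × DG) = 0.
The scalar triple product vanishes, so the four points are coplanar.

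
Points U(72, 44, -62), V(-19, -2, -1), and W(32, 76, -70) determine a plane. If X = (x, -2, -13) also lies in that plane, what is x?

17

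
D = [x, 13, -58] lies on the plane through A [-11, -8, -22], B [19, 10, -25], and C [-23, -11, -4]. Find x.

Coplanarity requires AB · (AC × AD) = 0.
AB = (30, 18, -3), AC = (-12, -3, 18); the triple product is linear in x with coefficient 315 and constant term -11655.
Setting it to zero: x = 37.

37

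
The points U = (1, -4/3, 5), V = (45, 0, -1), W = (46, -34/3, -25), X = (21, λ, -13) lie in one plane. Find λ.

-8

Normal to plane UVW: n = (-100, 1050, -500); plane equation n·P = -4000.
Requiring n·X = -4000: (1050)λ + (4400) = -4000.
So λ = -8.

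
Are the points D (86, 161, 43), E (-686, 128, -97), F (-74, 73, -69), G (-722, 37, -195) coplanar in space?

The four points are coplanar iff the 3×3 determinant with rows DE, DF, DG is zero.
Rows: (-772, -33, -140), (-160, -88, -112), (-808, -124, -238).
Expanding along the first row: (-772)(7056) − (-33)(-52416) + (-140)(-51264) = 0.
Zero determinant ⇒ coplanar.

Yes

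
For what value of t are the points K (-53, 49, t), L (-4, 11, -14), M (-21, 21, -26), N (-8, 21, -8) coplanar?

-38

The points are coplanar iff KL · (KM × KN) = 0.
Expanding, this is linear in t: (130)t + (4940) = 0.
So t = -38.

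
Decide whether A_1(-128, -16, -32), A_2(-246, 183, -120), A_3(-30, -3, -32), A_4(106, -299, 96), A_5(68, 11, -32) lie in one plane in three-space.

The plane through A_1, A_2, A_3 has normal n = A_1A_2 × A_1A_3 = (1144, -8624, -21036) and equation n·P = 664704.
Checking the remaining points: n·A_4 = 680384, n·A_5 = 656080.
Since n·A_4 = 680384 ≠ 664704, A_4 is off the plane and the points are not all coplanar.

No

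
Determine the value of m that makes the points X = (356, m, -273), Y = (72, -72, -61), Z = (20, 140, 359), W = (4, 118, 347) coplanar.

56

The points are coplanar iff XY · (XZ × XW) = 0.
Expanding, this is linear in m: (7344)m + (-411264) = 0.
So m = 56.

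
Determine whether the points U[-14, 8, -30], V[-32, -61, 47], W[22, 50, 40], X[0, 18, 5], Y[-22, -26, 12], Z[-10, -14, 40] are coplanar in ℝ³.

The plane through U, V, W has normal n = UV × UW = (-8064, 4032, 1728) and equation n·P = 93312.
Checking the remaining points: n·X = 81216, n·Y = 93312, n·Z = 93312.
Since n·X = 81216 ≠ 93312, X is off the plane and the points are not all coplanar.

No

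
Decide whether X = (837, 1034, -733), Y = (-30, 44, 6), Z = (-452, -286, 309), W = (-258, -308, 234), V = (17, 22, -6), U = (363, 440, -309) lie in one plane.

No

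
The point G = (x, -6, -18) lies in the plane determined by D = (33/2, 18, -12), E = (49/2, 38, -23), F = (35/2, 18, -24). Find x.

The plane through D, E, F has equation −240x + 85y − 20z = -2190.
Substituting G: (-240)x + (-150) = -2190, so x = 17/2.

17/2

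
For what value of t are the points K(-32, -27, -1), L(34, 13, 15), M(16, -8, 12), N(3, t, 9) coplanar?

-17

Normal to plane KLM: n = (216, -90, -666); plane equation n·P = -3816.
Requiring n·N = -3816: (-90)t + (-5346) = -3816.
So t = -17.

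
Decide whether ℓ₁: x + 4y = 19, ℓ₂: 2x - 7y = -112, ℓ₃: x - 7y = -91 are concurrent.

The three lines meet at one point iff the augmented coefficient matrix [aᵢ bᵢ cᵢ] has rank < 3, i.e. its determinant vanishes.
Here the determinant is 0.
It vanishes, so the lines are concurrent at (-21, 10).

Yes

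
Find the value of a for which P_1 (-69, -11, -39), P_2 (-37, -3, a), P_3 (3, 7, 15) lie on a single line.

-15

Direction P_1P_3 = (72, 18, 54). From the x-coordinate of P_2, the parameter along the line is τ = (-37 − (-69))/72 = 4/9.
Then a = (-39) + 4/9·(54) = -15.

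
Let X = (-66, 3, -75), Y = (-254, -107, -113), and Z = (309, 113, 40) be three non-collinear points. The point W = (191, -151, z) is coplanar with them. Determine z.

A normal to the plane is n = XY × XZ = (-8470, 7370, 20570).
W lies in the plane iff n · XW = 0.
This gives (20570)z + (-1769020) = 0, so z = 86.

86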